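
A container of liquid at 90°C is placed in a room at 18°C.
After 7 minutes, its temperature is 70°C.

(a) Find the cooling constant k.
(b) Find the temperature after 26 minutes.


Newton's law: T(t) = T_a + (T₀ - T_a)e^(-kt).
(a) Use T(7) = 70: (70 - 18)/(90 - 18) = e^(-k·7), so k = -ln(0.722)/7 ≈ 0.0465.
(b) Apply k to t = 26: T(26) = 18 + (72)e^(-1.209) ≈ 39.5°C.


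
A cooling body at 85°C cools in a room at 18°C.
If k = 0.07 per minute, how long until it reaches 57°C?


From T(t) = T_a + (T₀ - T_a)e^(-kt), set T(t) = 57:
(57 - 18) / (85 - 18) = e^(-0.07t), so t = -ln(0.582)/0.07 ≈ 7.7 minutes.


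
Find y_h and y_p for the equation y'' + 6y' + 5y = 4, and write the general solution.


Characteristic roots of r² + 6r + 5 = 0 are -1, -5.
y_h = C₁e^(-x) + C₂e^(-5x).
Constant forcing; try y_p = A. Then 5A = 4 ⇒ A = 4/5.
General solution: y = C₁e^(-x) + C₂e^(-5x) + 4/5.


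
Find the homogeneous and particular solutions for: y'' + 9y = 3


Homogeneous part: r² + 9 = 0 ⇒ r = ±3i, so y_h = C₁cos(3x) + C₂sin(3x).
Try constant y_p = A; plug in: 9A = 3 ⇒ A = 1/3.
General solution: y = C₁cos(3x) + C₂sin(3x) + 1/3.


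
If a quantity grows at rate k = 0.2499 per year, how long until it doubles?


Exponential growth: P(t) = P₀ e^(0.2499t). Set P(t)/P₀ = 2: e^(0.2499t) = 2.
Solve: t = ln(2)/0.2499 ≈ 2.77 years.


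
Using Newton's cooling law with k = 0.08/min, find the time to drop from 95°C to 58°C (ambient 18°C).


From T(t) = T_a + (T₀ - T_a)e^(-kt), set T(t) = 58:
(58 - 18) / (95 - 18) = e^(-0.08t), so t = -ln(0.519)/0.08 ≈ 8.2 minutes.


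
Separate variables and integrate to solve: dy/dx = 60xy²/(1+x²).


Separate: dy/y² = 60x/(1+x²) dx.
Integrate LHS: ∫ dy/y² = -1/y.
Integrate RHS via u = 1+x²: 30ln(1+x²) + C.
Result: -1/y = 30ln(1+x²) + C.


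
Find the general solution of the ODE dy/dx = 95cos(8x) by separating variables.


g(y) = 1, so integrate directly: y = ∫ 95cos(8x) dx = (95/8)sin(8x) + C.


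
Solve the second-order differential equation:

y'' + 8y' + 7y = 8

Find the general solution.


Characteristic roots of r² + 8r + 7 = 0 are -1, -7.
y_h = C₁e^(-x) + C₂e^(-7x).
Constant forcing; try y_p = A. Then 7A = 8 ⇒ A = 8/7.
General solution: y = C₁e^(-x) + C₂e^(-7x) + 8/7.


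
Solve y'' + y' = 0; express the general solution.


Characteristic equation: r² + r = 0.
Factor: (r - 0)(r + 1) = 0 ⇒ r = 0, -1 (distinct real).
General solution: y = C₁ + C₂e^(-x).


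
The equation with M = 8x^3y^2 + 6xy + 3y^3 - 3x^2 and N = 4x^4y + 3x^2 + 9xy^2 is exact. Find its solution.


Check exactness: ∂M/∂y = 16x^3y + 6x + 9y^2 and ∂N/∂x = 16x^3y + 6x + 9y^2; equal, so the equation is exact.
Integrate M with respect to x (treating y as constant): ∫M dx = 2x^4y^2 + 3x^2y + 3xy^3 - x^3 + h(y).
Differentiate w.r.t. y and set equal to N: all terms match, so h'(y) = 0 and h is a constant absorbed into C.
General solution: 2x^4y^2 + 3x^2y + 3xy^3 - x^3 = C.


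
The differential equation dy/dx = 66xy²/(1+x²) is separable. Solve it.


Separate: dy/y² = 66x/(1+x²) dx.
Integrate LHS: ∫ dy/y² = -1/y.
Integrate RHS via u = 1+x²: 33ln(1+x²) + C.
Result: -1/y = 33ln(1+x²) + C.


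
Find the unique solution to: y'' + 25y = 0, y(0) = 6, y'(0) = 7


Characteristic roots of r² + 25 = 0 are ±5i, so y = C₁cos(5x) + C₂sin(5x).
Apply y(0) = 6: C₁ = 6. Differentiate and apply y'(0) = 7: 5·C₂ = 7, so C₂ = 7/5.
Particular solution: y = 6cos(5x) + (7/5)sin(5x).


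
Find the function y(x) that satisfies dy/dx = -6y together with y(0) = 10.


General solution of y' = -6y is y = Ce^(-6x).
Apply y(0) = 10: C = 10.
Particular solution: y = 10e^(-6x).


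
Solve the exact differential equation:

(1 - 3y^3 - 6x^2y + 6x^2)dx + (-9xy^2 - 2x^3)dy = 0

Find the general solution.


Check exactness: ∂M/∂y = -9y^2 - 6x^2 and ∂N/∂x = -9y^2 - 6x^2; equal, so the equation is exact.
Integrate M with respect to x (treating y as constant): ∫M dx = x - 3xy^3 - 2x^3y + 2x^3 + h(y).
Differentiate w.r.t. y and set equal to N: all terms match, so h'(y) = 0 and h is a constant absorbed into C.
General solution: x - 3xy^3 - 2x^3y + 2x^3 = C.


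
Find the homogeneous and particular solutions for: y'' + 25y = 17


Homogeneous part: r² + 25 = 0 ⇒ r = ±5i, so y_h = C₁cos(5x) + C₂sin(5x).
Try constant y_p = A; plug in: 25A = 17 ⇒ A = 17/25.
General solution: y = C₁cos(5x) + C₂sin(5x) + 17/25.


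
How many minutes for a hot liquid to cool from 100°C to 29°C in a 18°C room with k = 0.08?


From T(t) = T_a + (T₀ - T_a)e^(-kt), set T(t) = 29:
(29 - 18) / (100 - 18) = e^(-0.08t), so t = -ln(0.134)/0.08 ≈ 25.1 minutes.


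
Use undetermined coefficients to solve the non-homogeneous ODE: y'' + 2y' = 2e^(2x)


Characteristic roots of r² + 2r = 0 are -2, 0.
y_h = C₁e^(-2x) + C₂.
Forcing exponent 2 is not a characteristic root; try y_p = Ae^(2x).
Substitute: A·(4 + (2)·2 + (0)) = A·8 = 2, so A = 1/4.
General solution: y = C₁e^(-2x) + C₂ + (1/4)e^(2x).


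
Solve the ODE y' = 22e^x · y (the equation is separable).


Separate variables: dy/y = 22e^x dx.
Integrate: ln|y| = 22e^x + C₀.
Exponentiate: y = Ce^(22e^x).


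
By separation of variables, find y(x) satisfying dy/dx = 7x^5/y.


Separate variables: y dy = 7x^5 dx.
Integrate both sides: y²/2 = (7/6)x^6 + C₀.
Multiply by 2: y² = (7/3)x^6 + C.


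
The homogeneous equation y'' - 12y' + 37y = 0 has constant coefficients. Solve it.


Characteristic equation: r² - 12r + 37 = 0.
Discriminant is negative; roots r = 6 ± 1i (complex conjugate pair).
General solution uses e^(α x)(C₁ cos(β x) + C₂ sin(β x)): y = e^(6x)(C₁cos(x) + C₂sin(x)).


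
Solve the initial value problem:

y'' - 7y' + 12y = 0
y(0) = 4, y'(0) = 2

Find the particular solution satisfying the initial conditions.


Characteristic roots of r² - 7r + 12 = 0 are 3, 4.
General solution y = c₁ e^(3x) + c₂ e^(4x).
Apply y(0) = 4: c₁ + c₂ = 4. Apply y'(0) = 2: 3 c₁ + 4 c₂ = 2.
Solve: c₁ = 14, c₂ = -10.
Particular solution: y = 14e^(3x) - 10e^(4x).


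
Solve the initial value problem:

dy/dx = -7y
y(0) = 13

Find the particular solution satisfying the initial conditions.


General solution of y' = -7y is y = Ce^(-7x).
Apply y(0) = 13: C = 13.
Particular solution: y = 13e^(-7x).


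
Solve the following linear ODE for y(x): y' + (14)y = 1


P(x) = 14, Q(x) = 1; integrating factor μ = e^(14x).
(μ y)' = e^(14x) ⇒ μ y = (1/14)e^(14x) + C.
Divide by μ: y = 1/14 + Ce^(-14x).


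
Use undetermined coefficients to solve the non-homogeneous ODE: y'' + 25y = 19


Homogeneous part: r² + 25 = 0 ⇒ r = ±5i, so y_h = C₁cos(5x) + C₂sin(5x).
Try constant y_p = A; plug in: 25A = 19 ⇒ A = 19/25.
General solution: y = C₁cos(5x) + C₂sin(5x) + 19/25.


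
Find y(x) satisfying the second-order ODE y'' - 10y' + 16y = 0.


Characteristic equation: r² - 10r + 16 = 0.
Factor: (r - 2)(r - 8) = 0 ⇒ r = 2, 8 (distinct real).
General solution: y = C₁e^(2x) + C₂e^(8x).


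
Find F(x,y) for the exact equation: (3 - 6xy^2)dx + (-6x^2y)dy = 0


Check exactness: ∂M/∂y = -12xy and ∂N/∂x = -12xy; equal, so the equation is exact.
Integrate M with respect to x (treating y as constant): ∫M dx = 3x - 3x^2y^2 + h(y).
Differentiate w.r.t. y and set equal to N: all terms match, so h'(y) = 0 and h is a constant absorbed into C.
General solution: 3x - 3x^2y^2 = C.


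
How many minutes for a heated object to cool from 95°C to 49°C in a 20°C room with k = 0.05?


From T(t) = T_a + (T₀ - T_a)e^(-kt), set T(t) = 49:
(49 - 20) / (95 - 20) = e^(-0.05t), so t = -ln(0.387)/0.05 ≈ 19.0 minutes.


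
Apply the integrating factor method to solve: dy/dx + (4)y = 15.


P(x) = 4, Q(x) = 15; integrating factor μ = e^(4x).
(μ y)' = 15e^(4x) ⇒ μ y = (15/4)e^(4x) + C.
Divide by μ: y = 15/4 + Ce^(-4x).


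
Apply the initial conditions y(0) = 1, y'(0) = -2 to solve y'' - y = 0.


Characteristic roots of r² - 1 = 0 are -1, 1.
General solution y = c₁ e^(-x) + c₂ e^(x).
Apply y(0) = 1: c₁ + c₂ = 1. Apply y'(0) = -2: -1 c₁ + 1 c₂ = -2.
Solve: c₁ = 3/2, c₂ = -1/2.
Particular solution: y = (3/2)e^(-x) - (1/2)e^(x).


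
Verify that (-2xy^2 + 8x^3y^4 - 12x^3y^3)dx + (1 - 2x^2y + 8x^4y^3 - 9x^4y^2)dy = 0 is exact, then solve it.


Check exactness: ∂M/∂y = -4xy + 32x^3y^3 - 36x^3y^2 and ∂N/∂x = -4xy + 32x^3y^3 - 36x^3y^2; equal, so the equation is exact.
Integrate M with respect to x (treating y as constant): ∫M dx = -x^2y^2 + 2x^4y^4 - 3x^4y^3 + h(y).
Differentiate w.r.t. y and set equal to N: the x-dependent terms already match, leaving h'(y) = 1. Integrate: h(y) = y.
So F(x,y) = y - x^2y^2 + 2x^4y^4 - 3x^4y^3.
General solution: y - x^2y^2 + 2x^4y^4 - 3x^4y^3 = C.


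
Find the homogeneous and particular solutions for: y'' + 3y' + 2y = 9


Characteristic roots of r² + 3r + 2 = 0 are -2, -1.
y_h = C₁e^(-2x) + C₂e^(-x).
Constant forcing; try y_p = A. Then 2A = 9 ⇒ A = 9/2.
General solution: y = C₁e^(-2x) + C₂e^(-x) + 9/2.


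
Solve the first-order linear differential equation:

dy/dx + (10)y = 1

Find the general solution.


P(x) = 10, Q(x) = 1; integrating factor μ = e^(10x).
(μ y)' = e^(10x) ⇒ μ y = (1/10)e^(10x) + C.
Divide by μ: y = 1/10 + Ce^(-10x).


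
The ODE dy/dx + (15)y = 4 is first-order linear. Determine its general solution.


P(x) = 15, Q(x) = 4; integrating factor μ = e^(15x).
(μ y)' = 4e^(15x) ⇒ μ y = (4/15)e^(15x) + C.
Divide by μ: y = 4/15 + Ce^(-15x).


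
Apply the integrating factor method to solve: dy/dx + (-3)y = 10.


P(x) = -3 ⇒ μ = e^(-3x).
(μ y)' = 10e^(-3x) ⇒ μ y = -(10/3)e^(-3x) + C.
Divide by μ: y = -10/3 + Ce^(3x).


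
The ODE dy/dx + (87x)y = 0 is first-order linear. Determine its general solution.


P(x) = 87x ⇒ μ = e^((87/2)x²).
Q(x) = 0 so μ y is constant: y = Ce^(-(87/2)x²).


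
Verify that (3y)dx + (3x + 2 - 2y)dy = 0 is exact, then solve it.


Check exactness: ∂M/∂y = 3 and ∂N/∂x = 3; equal, so the equation is exact.
Integrate M with respect to x (treating y as constant): ∫M dx = 3xy + h(y).
Differentiate w.r.t. y and set equal to N: the x-dependent terms already match, leaving h'(y) = 2 - 2y. Integrate: h(y) = 2y - y^2.
So F(x,y) = 3xy + 2y - y^2.
General solution: 3xy + 2y - y^2 = C.


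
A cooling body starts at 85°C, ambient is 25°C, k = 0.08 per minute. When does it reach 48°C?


From T(t) = T_a + (T₀ - T_a)e^(-kt), set T(t) = 48:
(48 - 25) / (85 - 25) = e^(-0.08t), so t = -ln(0.383)/0.08 ≈ 12.0 minutes.


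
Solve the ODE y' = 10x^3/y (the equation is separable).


Separate variables: y dy = 10x^3 dx.
Integrate both sides: y²/2 = (5/2)x^4 + C₀.
Multiply by 2: y² = 5x^4 + C.


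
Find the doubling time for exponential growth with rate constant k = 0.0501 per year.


Exponential growth: P(t) = P₀ e^(0.0501t). Set P(t)/P₀ = 2: e^(0.0501t) = 2.
Solve: t = ln(2)/0.0501 ≈ 13.84 years.


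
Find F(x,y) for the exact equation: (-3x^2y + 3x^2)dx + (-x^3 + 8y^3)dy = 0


Check exactness: ∂M/∂y = -3x^2 and ∂N/∂x = -3x^2; equal, so the equation is exact.
Integrate M with respect to x (treating y as constant): ∫M dx = -x^3y + x^3 + h(y).
Differentiate w.r.t. y and set equal to N: the x-dependent terms already match, leaving h'(y) = 8y^3. Integrate: h(y) = 2y^4.
So F(x,y) = -x^3y + 2y^4 + x^3.
General solution: -x^3y + 2y^4 + x^3 = C.


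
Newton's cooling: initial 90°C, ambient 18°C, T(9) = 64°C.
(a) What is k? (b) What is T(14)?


Newton's law: T(t) = T_a + (T₀ - T_a)e^(-kt).
(a) Use T(9) = 64: (64 - 18)/(90 - 18) = e^(-k·9), so k = -ln(0.639)/9 ≈ 0.0498.
(b) Apply k to t = 14: T(14) = 18 + (72)e^(-0.697) ≈ 53.9°C.


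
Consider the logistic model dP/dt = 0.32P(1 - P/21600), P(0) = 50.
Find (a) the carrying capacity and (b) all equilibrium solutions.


Logistic ODE dP/dt = 0.32P(1 - P/21600) has equilibria where dP/dt = 0, i.e. P = 0 or P = 21600.
The coefficient (1 - P/K) = 0 when P = K, identifying K = 21600 as the carrying capacity.
(a) K = 21600; (b) equilibria P = 0 and P = 21600.


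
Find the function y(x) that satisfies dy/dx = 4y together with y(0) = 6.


General solution of y' = 4y is y = Ce^(4x).
Apply y(0) = 6: C = 6.
Particular solution: y = 6e^(4x).


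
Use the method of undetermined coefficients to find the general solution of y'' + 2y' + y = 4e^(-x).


Characteristic polynomial (r + 1)² = 0; repeated root r = -1.
y_h = (C₁ + C₂x)e^(-x). Forcing matches the repeated root (resonance), so try y_p = Ax² e^(-x).
Substitute and solve for A: 2A = 4, so A = 2.
General solution: y = (C₁ + C₂x + 2x²)e^(-x).


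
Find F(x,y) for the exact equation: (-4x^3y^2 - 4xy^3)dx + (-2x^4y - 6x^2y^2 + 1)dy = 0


Check exactness: ∂M/∂y = -8x^3y - 12xy^2 and ∂N/∂x = -8x^3y - 12xy^2; equal, so the equation is exact.
Integrate M with respect to x (treating y as constant): ∫M dx = -x^4y^2 - 2x^2y^3 + h(y).
Differentiate w.r.t. y and set equal to N: the x-dependent terms already match, leaving h'(y) = 1. Integrate: h(y) = y.
So F(x,y) = -x^4y^2 - 2x^2y^3 + y.
General solution: -x^4y^2 - 2x^2y^3 + y = C.


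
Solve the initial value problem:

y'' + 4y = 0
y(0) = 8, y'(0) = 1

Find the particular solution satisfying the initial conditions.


Characteristic roots of r² + 4 = 0 are ±2i, so y = C₁cos(2x) + C₂sin(2x).
Apply y(0) = 8: C₁ = 8. Differentiate and apply y'(0) = 1: 2·C₂ = 1, so C₂ = 1/2.
Particular solution: y = 8cos(2x) + (1/2)sin(2x).


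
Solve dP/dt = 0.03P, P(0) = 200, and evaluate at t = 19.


The ODE dP/dt = 0.03P has solution P(t) = P(0)e^(0.03t).
Substitute P(0) = 200 and t = 19: P(19) = 200 e^(0.57) ≈ 354.


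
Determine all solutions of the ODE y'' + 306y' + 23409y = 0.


Characteristic equation: r² + 306r + 23409 = 0, i.e. (r + 153)² = 0.
Repeated root r = -153; include an x factor for the second linearly independent solution.
General solution: y = (C₁ + C₂x)e^(-153x).


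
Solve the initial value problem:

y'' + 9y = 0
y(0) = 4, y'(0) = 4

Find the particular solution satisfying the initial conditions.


Characteristic roots of r² + 9 = 0 are ±3i, so y = C₁cos(3x) + C₂sin(3x).
Apply y(0) = 4: C₁ = 4. Differentiate and apply y'(0) = 4: 3·C₂ = 4, so C₂ = 4/3.
Particular solution: y = 4cos(3x) + (4/3)sin(3x).


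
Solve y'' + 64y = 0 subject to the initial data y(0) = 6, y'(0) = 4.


Characteristic roots of r² + 64 = 0 are ±8i, so y = C₁cos(8x) + C₂sin(8x).
Apply y(0) = 6: C₁ = 6. Differentiate and apply y'(0) = 4: 8·C₂ = 4, so C₂ = 1/2.
Particular solution: y = 6cos(8x) + (1/2)sin(8x).


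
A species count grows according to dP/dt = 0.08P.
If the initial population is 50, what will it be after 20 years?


The ODE dP/dt = 0.08P has solution P(t) = P(0)e^(0.08t).
Substitute P(0) = 50 and t = 20: P(20) = 50 e^(1.60) ≈ 248.


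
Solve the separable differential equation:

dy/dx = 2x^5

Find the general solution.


Integrate both sides with respect to x: y = ∫ 2x^5 dx = (1/3)x^6 + C.


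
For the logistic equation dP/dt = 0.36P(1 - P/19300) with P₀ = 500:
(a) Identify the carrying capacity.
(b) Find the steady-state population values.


Logistic ODE dP/dt = 0.36P(1 - P/19300) has equilibria where dP/dt = 0, i.e. P = 0 or P = 19300.
The coefficient (1 - P/K) = 0 when P = K, identifying K = 19300 as the carrying capacity.
(a) K = 19300; (b) equilibria P = 0 and P = 19300.


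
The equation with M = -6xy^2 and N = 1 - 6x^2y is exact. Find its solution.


Check exactness: ∂M/∂y = -12xy and ∂N/∂x = -12xy; equal, so the equation is exact.
Integrate M with respect to x (treating y as constant): ∫M dx = -3x^2y^2 + h(y).
Differentiate w.r.t. y and set equal to N: the x-dependent terms already match, leaving h'(y) = 1. Integrate: h(y) = y.
So F(x,y) = y - 3x^2y^2.
General solution: y - 3x^2y^2 = C.


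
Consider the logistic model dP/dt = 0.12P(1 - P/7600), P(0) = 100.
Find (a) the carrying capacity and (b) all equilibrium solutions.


Logistic ODE dP/dt = 0.12P(1 - P/7600) has equilibria where dP/dt = 0, i.e. P = 0 or P = 7600.
The coefficient (1 - P/K) = 0 when P = K, identifying K = 7600 as the carrying capacity.
(a) K = 7600; (b) equilibria P = 0 and P = 7600.


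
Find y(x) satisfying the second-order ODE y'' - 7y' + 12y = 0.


Characteristic equation: r² - 7r + 12 = 0.
Factor: (r - 4)(r - 3) = 0 ⇒ r = 4, 3 (distinct real).
General solution: y = C₁e^(4x) + C₂e^(3x).


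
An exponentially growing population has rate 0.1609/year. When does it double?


Exponential growth: P(t) = P₀ e^(0.1609t). Set P(t)/P₀ = 2: e^(0.1609t) = 2.
Solve: t = ln(2)/0.1609 ≈ 4.31 years.


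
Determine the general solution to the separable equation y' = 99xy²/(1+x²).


Separate: dy/y² = 99x/(1+x²) dx.
Integrate LHS: ∫ dy/y² = -1/y.
Integrate RHS via u = 1+x²: (99/2)ln(1+x²) + C.
Result: -1/y = (99/2)ln(1+x²) + C.


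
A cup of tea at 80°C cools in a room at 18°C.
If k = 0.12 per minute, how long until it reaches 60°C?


From T(t) = T_a + (T₀ - T_a)e^(-kt), set T(t) = 60:
(60 - 18) / (80 - 18) = e^(-0.12t), so t = -ln(0.677)/0.12 ≈ 3.2 minutes.


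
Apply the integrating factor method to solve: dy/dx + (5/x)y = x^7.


P(x) = 5/x ⇒ μ = x^5.
(x^5 y)' = x^12 ⇒ x^5 y = x^13/(13) + C.
Solve for y: y = (1/13)x^8 + C/x^5.


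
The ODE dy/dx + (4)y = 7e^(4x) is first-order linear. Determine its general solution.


P(x) = 4 ⇒ μ = e^(4x).
(μ y)' = 7e^(8x) ⇒ μ y = (7/8)e^(8x) + C.
Divide by μ: y = (7/8)e^(4x) + Ce^(-4x).


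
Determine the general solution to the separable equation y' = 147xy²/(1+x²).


Separate: dy/y² = 147x/(1+x²) dx.
Integrate LHS: ∫ dy/y² = -1/y.
Integrate RHS via u = 1+x²: (147/2)ln(1+x²) + C.
Result: -1/y = (147/2)ln(1+x²) + C.


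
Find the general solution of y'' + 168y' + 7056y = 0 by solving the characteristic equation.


Characteristic equation: r² + 168r + 7056 = 0, i.e. (r + 84)² = 0.
Repeated root r = -84; include an x factor for the second linearly independent solution.
General solution: y = (C₁ + C₂x)e^(-84x).


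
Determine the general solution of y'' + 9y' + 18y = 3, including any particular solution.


Characteristic roots of r² + 9r + 18 = 0 are -6, -3.
y_h = C₁e^(-6x) + C₂e^(-3x).
Constant forcing; try y_p = A. Then 18A = 3 ⇒ A = 1/6.
General solution: y = C₁e^(-6x) + C₂e^(-3x) + 1/6.


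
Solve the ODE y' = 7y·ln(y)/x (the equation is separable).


Separate: dy/[y ln(y)] = 7 dx/x.
Substitute u = ln(y): du/u = 7 dx/x.
Integrate: ln|ln(y)| = 7ln|x| + C₀, hence ln(y) = C·x^7.


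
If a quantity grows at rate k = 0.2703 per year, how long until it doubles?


Exponential growth: P(t) = P₀ e^(0.2703t). Set P(t)/P₀ = 2: e^(0.2703t) = 2.
Solve: t = ln(2)/0.2703 ≈ 2.56 years.


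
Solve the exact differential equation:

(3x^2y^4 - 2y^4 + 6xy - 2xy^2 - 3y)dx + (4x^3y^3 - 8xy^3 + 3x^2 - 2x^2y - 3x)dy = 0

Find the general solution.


Check exactness: ∂M/∂y = 12x^2y^3 - 8y^3 + 6x - 4xy - 3 and ∂N/∂x = 12x^2y^3 - 8y^3 + 6x - 4xy - 3; equal, so the equation is exact.
Integrate M with respect to x (treating y as constant): ∫M dx = x^3y^4 - 2xy^4 + 3x^2y - x^2y^2 - 3xy + h(y).
Differentiate w.r.t. y and set equal to N: all terms match, so h'(y) = 0 and h is a constant absorbed into C.
General solution: x^3y^4 - 2xy^4 + 3x^2y - x^2y^2 - 3xy = C.


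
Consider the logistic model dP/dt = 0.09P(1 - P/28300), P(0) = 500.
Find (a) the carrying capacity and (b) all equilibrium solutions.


Logistic ODE dP/dt = 0.09P(1 - P/28300) has equilibria where dP/dt = 0, i.e. P = 0 or P = 28300.
The coefficient (1 - P/K) = 0 when P = K, identifying K = 28300 as the carrying capacity.
(a) K = 28300; (b) equilibria P = 0 and P = 28300.


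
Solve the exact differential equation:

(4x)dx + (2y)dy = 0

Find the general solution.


Check exactness: ∂M/∂y = 0 and ∂N/∂x = 0; equal, so the equation is exact.
Integrate M with respect to x (treating y as constant): ∫M dx = 2x^2 + h(y).
Differentiate w.r.t. y and set equal to N: the x-dependent terms already match, leaving h'(y) = 2y. Integrate: h(y) = y^2.
So F(x,y) = 2x^2 + y^2.
General solution: 2x^2 + y^2 = C.


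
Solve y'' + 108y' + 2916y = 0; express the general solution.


Characteristic equation: r² + 108r + 2916 = 0, i.e. (r + 54)² = 0.
Repeated root r = -54; include an x factor for the second linearly independent solution.
General solution: y = (C₁ + C₂x)e^(-54x).


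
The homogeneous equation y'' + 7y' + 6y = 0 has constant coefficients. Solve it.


Characteristic equation: r² + 7r + 6 = 0.
Factor: (r + 1)(r + 6) = 0 ⇒ r = -1, -6 (distinct real).
General solution: y = C₁e^(-x) + C₂e^(-6x).


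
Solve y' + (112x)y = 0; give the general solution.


P(x) = 112x ⇒ μ = e^(56x²).
Q(x) = 0 so μ y is constant: y = Ce^(-56x²).


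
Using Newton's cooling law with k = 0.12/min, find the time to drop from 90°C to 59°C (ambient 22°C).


From T(t) = T_a + (T₀ - T_a)e^(-kt), set T(t) = 59:
(59 - 22) / (90 - 22) = e^(-0.12t), so t = -ln(0.544)/0.12 ≈ 5.1 minutes.


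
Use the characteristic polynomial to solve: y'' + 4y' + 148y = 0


Characteristic equation: r² + 4r + 148 = 0.
Discriminant is negative; roots r = -2 ± 12i (complex conjugate pair).
General solution uses e^(α x)(C₁ cos(β x) + C₂ sin(β x)): y = e^(-2x)(C₁cos(12x) + C₂sin(12x)).


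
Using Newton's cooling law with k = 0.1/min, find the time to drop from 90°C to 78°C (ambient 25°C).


From T(t) = T_a + (T₀ - T_a)e^(-kt), set T(t) = 78:
(78 - 25) / (90 - 25) = e^(-0.1t), so t = -ln(0.815)/0.1 ≈ 2.0 minutes.


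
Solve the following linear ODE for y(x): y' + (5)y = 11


P(x) = 5, Q(x) = 11; integrating factor μ = e^(5x).
(μ y)' = 11e^(5x) ⇒ μ y = (11/5)e^(5x) + C.
Divide by μ: y = 11/5 + Ce^(-5x).


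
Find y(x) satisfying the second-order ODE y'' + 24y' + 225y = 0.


Characteristic equation: r² + 24r + 225 = 0.
Discriminant is negative; roots r = -12 ± 9i (complex conjugate pair).
General solution uses e^(α x)(C₁ cos(β x) + C₂ sin(β x)): y = e^(-12x)(C₁cos(9x) + C₂sin(9x)).


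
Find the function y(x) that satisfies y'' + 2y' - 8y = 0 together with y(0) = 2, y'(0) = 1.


Characteristic roots of r² + 2r - 8 = 0 are -4, 2.
General solution y = c₁ e^(-4x) + c₂ e^(2x).
Apply y(0) = 2: c₁ + c₂ = 2. Apply y'(0) = 1: -4 c₁ + 2 c₂ = 1.
Solve: c₁ = 1/2, c₂ = 3/2.
Particular solution: y = (1/2)e^(-4x) + (3/2)e^(2x).


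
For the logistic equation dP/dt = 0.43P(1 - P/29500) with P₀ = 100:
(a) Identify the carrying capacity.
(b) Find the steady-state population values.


Logistic ODE dP/dt = 0.43P(1 - P/29500) has equilibria where dP/dt = 0, i.e. P = 0 or P = 29500.
The coefficient (1 - P/K) = 0 when P = K, identifying K = 29500 as the carrying capacity.
(a) K = 29500; (b) equilibria P = 0 and P = 29500.


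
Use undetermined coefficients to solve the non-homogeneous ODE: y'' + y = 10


Homogeneous part: r² + 1 = 0 ⇒ r = ±1i, so y_h = C₁cos(x) + C₂sin(x).
Try constant y_p = A; plug in: 1A = 10 ⇒ A = 10.
General solution: y = C₁cos(x) + C₂sin(x) + 10.


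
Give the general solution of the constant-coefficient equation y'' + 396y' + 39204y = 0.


Characteristic equation: r² + 396r + 39204 = 0, i.e. (r + 198)² = 0.
Repeated root r = -198; include an x factor for the second linearly independent solution.
General solution: y = (C₁ + C₂x)e^(-198x).


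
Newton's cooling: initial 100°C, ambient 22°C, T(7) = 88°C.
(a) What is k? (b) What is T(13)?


Newton's law: T(t) = T_a + (T₀ - T_a)e^(-kt).
(a) Use T(7) = 88: (88 - 22)/(100 - 22) = e^(-k·7), so k = -ln(0.846)/7 ≈ 0.0239.
(b) Apply k to t = 13: T(13) = 22 + (78)e^(-0.310) ≈ 79.2°C.


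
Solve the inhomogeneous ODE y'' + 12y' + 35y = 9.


Characteristic roots of r² + 12r + 35 = 0 are -5, -7.
y_h = C₁e^(-5x) + C₂e^(-7x).
Constant forcing; try y_p = A. Then 35A = 9 ⇒ A = 9/35.
General solution: y = C₁e^(-5x) + C₂e^(-7x) + 9/35.


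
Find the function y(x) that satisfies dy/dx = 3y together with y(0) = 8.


General solution of y' = 3y is y = Ce^(3x).
Apply y(0) = 8: C = 8.
Particular solution: y = 8e^(3x).


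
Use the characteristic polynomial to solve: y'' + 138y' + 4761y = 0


Characteristic equation: r² + 138r + 4761 = 0, i.e. (r + 69)² = 0.
Repeated root r = -69; include an x factor for the second linearly independent solution.
General solution: y = (C₁ + C₂x)e^(-69x).


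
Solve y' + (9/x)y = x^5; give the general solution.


P(x) = 9/x ⇒ μ = x^9.
(x^9 y)' = x^9·x^5 = x^14.
Integrate: x^9 y = x^15/(15) + C.
Solve for y: y = (1/15)x^6 + C/x^9.


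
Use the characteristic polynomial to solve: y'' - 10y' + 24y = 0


Characteristic equation: r² - 10r + 24 = 0.
Factor: (r - 6)(r - 4) = 0 ⇒ r = 6, 4 (distinct real).
General solution: y = C₁e^(6x) + C₂e^(4x).


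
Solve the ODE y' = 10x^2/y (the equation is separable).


Separate variables: y dy = 10x^2 dx.
Integrate both sides: y²/2 = (10/3)x^3 + C₀.
Multiply by 2: y² = (20/3)x^3 + C.


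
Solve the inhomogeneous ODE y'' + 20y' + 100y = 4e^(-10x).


Characteristic polynomial (r + 10)² = 0; repeated root r = -10.
y_h = (C₁ + C₂x)e^(-10x). Forcing matches the repeated root (resonance), so try y_p = Ax² e^(-10x).
Substitute and solve for A: 2A = 4, so A = 2.
General solution: y = (C₁ + C₂x + 2x²)e^(-10x).


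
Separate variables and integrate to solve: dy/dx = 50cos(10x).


g(y) = 1, so integrate directly: y = ∫ 50cos(10x) dx = 5sin(10x) + C.


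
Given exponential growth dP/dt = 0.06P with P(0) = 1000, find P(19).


The ODE dP/dt = 0.06P has solution P(t) = P(0)e^(0.06t).
Substitute P(0) = 1000 and t = 19: P(19) = 1000 e^(1.14) ≈ 3127.


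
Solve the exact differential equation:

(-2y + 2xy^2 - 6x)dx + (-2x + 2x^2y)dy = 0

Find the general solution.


Check exactness: ∂M/∂y = -2 + 4xy and ∂N/∂x = -2 + 4xy; equal, so the equation is exact.
Integrate M with respect to x (treating y as constant): ∫M dx = -2xy + x^2y^2 - 3x^2 + h(y).
Differentiate w.r.t. y and set equal to N: all terms match, so h'(y) = 0 and h is a constant absorbed into C.
General solution: -2xy + x^2y^2 - 3x^2 = C.


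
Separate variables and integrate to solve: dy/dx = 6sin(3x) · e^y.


Separate: e^(-y) dy = 6sin(3x) dx.
Integrate: -e^(-y) = -2cos(3x) + C₀.
Rearrange: e^(-y) = 2cos(3x) + C.


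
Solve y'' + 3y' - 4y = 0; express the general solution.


Characteristic equation: r² + 3r - 4 = 0.
Factor: (r + 4)(r - 1) = 0 ⇒ r = -4, 1 (distinct real).
General solution: y = C₁e^(-4x) + C₂e^(x).


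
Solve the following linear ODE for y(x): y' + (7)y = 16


P(x) = 7, Q(x) = 16; integrating factor μ = e^(7x).
(μ y)' = 16e^(7x) ⇒ μ y = (16/7)e^(7x) + C.
Divide by μ: y = 16/7 + Ce^(-7x).


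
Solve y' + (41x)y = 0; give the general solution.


P(x) = 41x ⇒ μ = e^((41/2)x²).
Q(x) = 0 so μ y is constant: y = Ce^(-(41/2)x²).


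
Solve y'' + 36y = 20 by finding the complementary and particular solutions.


Homogeneous part: r² + 36 = 0 ⇒ r = ±6i, so y_h = C₁cos(6x) + C₂sin(6x).
Try constant y_p = A; plug in: 36A = 20 ⇒ A = 5/9.
General solution: y = C₁cos(6x) + C₂sin(6x) + 5/9.


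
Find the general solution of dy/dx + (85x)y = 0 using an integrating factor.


P(x) = 85x ⇒ μ = e^((85/2)x²).
Q(x) = 0 so μ y is constant: y = Ce^(-(85/2)x²).


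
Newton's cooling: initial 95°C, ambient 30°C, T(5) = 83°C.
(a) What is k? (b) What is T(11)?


Newton's law: T(t) = T_a + (T₀ - T_a)e^(-kt).
(a) Use T(5) = 83: (83 - 30)/(95 - 30) = e^(-k·5), so k = -ln(0.815)/5 ≈ 0.0408.
(b) Apply k to t = 11: T(11) = 30 + (65)e^(-0.449) ≈ 71.5°C.


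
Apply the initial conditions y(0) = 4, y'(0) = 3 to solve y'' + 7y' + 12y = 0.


Characteristic roots of r² + 7r + 12 = 0 are -3, -4.
General solution y = c₁ e^(-3x) + c₂ e^(-4x).
Apply y(0) = 4: c₁ + c₂ = 4. Apply y'(0) = 3: -3 c₁ - 4 c₂ = 3.
Solve: c₁ = 19, c₂ = -15.
Particular solution: y = 19e^(-3x) - 15e^(-4x).


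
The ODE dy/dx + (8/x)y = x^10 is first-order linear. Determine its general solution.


P(x) = 8/x ⇒ μ = x^8.
(x^8 y)' = x^8·x^10 = x^18.
Integrate: x^8 y = x^19/(19) + C.
Solve for y: y = (1/19)x^11 + C/x^8.


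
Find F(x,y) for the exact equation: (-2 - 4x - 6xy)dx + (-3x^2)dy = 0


Check exactness: ∂M/∂y = -6x and ∂N/∂x = -6x; equal, so the equation is exact.
Integrate M with respect to x (treating y as constant): ∫M dx = -2x - 2x^2 - 3x^2y + h(y).
Differentiate w.r.t. y and set equal to N: all terms match, so h'(y) = 0 and h is a constant absorbed into C.
General solution: -2x - 2x^2 - 3x^2y = C.


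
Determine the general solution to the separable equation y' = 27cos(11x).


g(y) = 1, so integrate directly: y = ∫ 27cos(11x) dx = (27/11)sin(11x) + C.


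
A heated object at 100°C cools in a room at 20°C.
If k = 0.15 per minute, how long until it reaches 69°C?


From T(t) = T_a + (T₀ - T_a)e^(-kt), set T(t) = 69:
(69 - 20) / (100 - 20) = e^(-0.15t), so t = -ln(0.613)/0.15 ≈ 3.3 minutes.


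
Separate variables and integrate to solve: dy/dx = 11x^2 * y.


Separate variables: dy/y = 11x^2 dx.
Integrate: ln|y| = (11/3)x^3 + C₀.
Exponentiate: y = Ce^((11/3)x^3).


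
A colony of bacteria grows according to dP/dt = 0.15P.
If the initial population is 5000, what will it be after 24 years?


The ODE dP/dt = 0.15P has solution P(t) = P(0)e^(0.15t).
Substitute P(0) = 5000 and t = 24: P(24) = 5000 e^(3.60) ≈ 182991.


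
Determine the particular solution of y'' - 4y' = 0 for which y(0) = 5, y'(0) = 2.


Characteristic roots of r² - 4r = 0 are 4, 0.
General solution y = c₁ e^(4x) + c₂.
Apply y(0) = 5: c₁ + c₂ = 5. Apply y'(0) = 2: 4 c₁ + 0 c₂ = 2.
Solve: c₁ = 1/2, c₂ = 9/2.
Particular solution: y = (1/2)e^(4x) + 9/2.


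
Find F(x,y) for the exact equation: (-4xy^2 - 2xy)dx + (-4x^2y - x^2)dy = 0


Check exactness: ∂M/∂y = -8xy - 2x and ∂N/∂x = -8xy - 2x; equal, so the equation is exact.
Integrate M with respect to x (treating y as constant): ∫M dx = -2x^2y^2 - x^2y + h(y).
Differentiate w.r.t. y and set equal to N: all terms match, so h'(y) = 0 and h is a constant absorbed into C.
General solution: -2x^2y^2 - x^2y = C.


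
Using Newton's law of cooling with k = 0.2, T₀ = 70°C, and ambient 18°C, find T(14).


Newton's law: dT/dt = -k(T - T_a) has solution T(t) = T_a + (T₀ - T_a)e^(-kt).
Plug in T_a = 18, T₀ = 70, k = 0.2, t = 14: T(14) = 18 + (52)e^(-2.80) ≈ 21.2°C.


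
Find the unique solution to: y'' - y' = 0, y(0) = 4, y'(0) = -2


Characteristic roots of r² - r = 0 are 0, 1.
General solution y = c₁ + c₂ e^(x).
Apply y(0) = 4: c₁ + c₂ = 4. Apply y'(0) = -2: 0 c₁ + 1 c₂ = -2.
Solve: c₁ = 6, c₂ = -2.
Particular solution: y = 6 - 2e^(x).


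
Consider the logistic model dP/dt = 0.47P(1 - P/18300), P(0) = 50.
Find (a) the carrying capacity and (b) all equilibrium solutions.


Logistic ODE dP/dt = 0.47P(1 - P/18300) has equilibria where dP/dt = 0, i.e. P = 0 or P = 18300.
The coefficient (1 - P/K) = 0 when P = K, identifying K = 18300 as the carrying capacity.
(a) K = 18300; (b) equilibria P = 0 and P = 18300.


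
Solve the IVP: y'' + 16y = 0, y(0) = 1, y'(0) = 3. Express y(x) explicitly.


Characteristic roots of r² + 16 = 0 are ±4i, so y = C₁cos(4x) + C₂sin(4x).
Apply y(0) = 1: C₁ = 1. Differentiate and apply y'(0) = 3: 4·C₂ = 3, so C₂ = 3/4.
Particular solution: y = cos(4x) + (3/4)sin(4x).


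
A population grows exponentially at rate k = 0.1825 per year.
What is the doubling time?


Exponential growth: P(t) = P₀ e^(0.1825t). Set P(t)/P₀ = 2: e^(0.1825t) = 2.
Solve: t = ln(2)/0.1825 ≈ 3.80 years.


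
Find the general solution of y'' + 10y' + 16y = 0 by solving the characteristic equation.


Characteristic equation: r² + 10r + 16 = 0.
Factor: (r + 2)(r + 8) = 0 ⇒ r = -2, -8 (distinct real).
General solution: y = C₁e^(-2x) + C₂e^(-8x).


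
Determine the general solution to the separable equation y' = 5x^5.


Integrate both sides with respect to x: y = ∫ 5x^5 dx = (5/6)x^6 + C.


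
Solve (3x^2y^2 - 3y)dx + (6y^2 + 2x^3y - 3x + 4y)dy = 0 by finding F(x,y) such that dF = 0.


Check exactness: ∂M/∂y = 6x^2y - 3 and ∂N/∂x = 6x^2y - 3; equal, so the equation is exact.
Integrate M with respect to x (treating y as constant): ∫M dx = x^3y^2 - 3xy + h(y).
Differentiate w.r.t. y and set equal to N: the x-dependent terms already match, leaving h'(y) = 6y^2 + 4y. Integrate: h(y) = 2y^3 + 2y^2.
So F(x,y) = 2y^3 + x^3y^2 - 3xy + 2y^2.
General solution: 2y^3 + x^3y^2 - 3xy + 2y^2 = C.


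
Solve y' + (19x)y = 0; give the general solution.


P(x) = 19x ⇒ μ = e^((19/2)x²).
Q(x) = 0 so μ y is constant: y = Ce^(-(19/2)x²).


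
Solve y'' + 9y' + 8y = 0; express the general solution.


Characteristic equation: r² + 9r + 8 = 0.
Factor: (r + 1)(r + 8) = 0 ⇒ r = -1, -8 (distinct real).
General solution: y = C₁e^(-x) + C₂e^(-8x).


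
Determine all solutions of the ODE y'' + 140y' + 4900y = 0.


Characteristic equation: r² + 140r + 4900 = 0, i.e. (r + 70)² = 0.
Repeated root r = -70; include an x factor for the second linearly independent solution.
General solution: y = (C₁ + C₂x)e^(-70x).


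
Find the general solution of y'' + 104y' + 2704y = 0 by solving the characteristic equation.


Characteristic equation: r² + 104r + 2704 = 0, i.e. (r + 52)² = 0.
Repeated root r = -52; include an x factor for the second linearly independent solution.
General solution: y = (C₁ + C₂x)e^(-52x).


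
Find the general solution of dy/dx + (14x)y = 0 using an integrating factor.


P(x) = 14x ⇒ μ = e^(7x²).
Q(x) = 0 so μ y is constant: y = Ce^(-7x²).


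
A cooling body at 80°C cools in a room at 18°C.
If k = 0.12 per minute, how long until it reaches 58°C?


From T(t) = T_a + (T₀ - T_a)e^(-kt), set T(t) = 58:
(58 - 18) / (80 - 18) = e^(-0.12t), so t = -ln(0.645)/0.12 ≈ 3.7 minutes.


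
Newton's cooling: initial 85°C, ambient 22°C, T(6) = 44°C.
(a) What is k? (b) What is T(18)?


Newton's law: T(t) = T_a + (T₀ - T_a)e^(-kt).
(a) Use T(6) = 44: (44 - 22)/(85 - 22) = e^(-k·6), so k = -ln(0.349)/6 ≈ 0.1753.
(b) Apply k to t = 18: T(18) = 22 + (63)e^(-3.156) ≈ 24.7°C.


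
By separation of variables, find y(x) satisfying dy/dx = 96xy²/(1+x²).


Separate: dy/y² = 96x/(1+x²) dx.
Integrate LHS: ∫ dy/y² = -1/y.
Integrate RHS via u = 1+x²: 48ln(1+x²) + C.
Result: -1/y = 48ln(1+x²) + C.


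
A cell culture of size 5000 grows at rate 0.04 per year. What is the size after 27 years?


The ODE dP/dt = 0.04P has solution P(t) = P(0)e^(0.04t).
Substitute P(0) = 5000 and t = 27: P(27) = 5000 e^(1.08) ≈ 14723.


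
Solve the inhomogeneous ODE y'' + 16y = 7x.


Homogeneous: r² + 16 = 0 ⇒ r = ±4i, y_h = C₁cos(4x) + C₂sin(4x).
Polynomial forcing; try y_p = Ax + B. Then y_p'' + 16 y_p = 16(Ax + B) = 7x, so B = 0 and A = 7/16.
General solution: y = C₁cos(4x) + C₂sin(4x) + (7/16)x.


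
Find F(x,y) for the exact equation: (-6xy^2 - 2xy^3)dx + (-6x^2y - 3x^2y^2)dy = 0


Check exactness: ∂M/∂y = -12xy - 6xy^2 and ∂N/∂x = -12xy - 6xy^2; equal, so the equation is exact.
Integrate M with respect to x (treating y as constant): ∫M dx = -3x^2y^2 - x^2y^3 + h(y).
Differentiate w.r.t. y and set equal to N: all terms match, so h'(y) = 0 and h is a constant absorbed into C.
General solution: -3x^2y^2 - x^2y^3 = C.


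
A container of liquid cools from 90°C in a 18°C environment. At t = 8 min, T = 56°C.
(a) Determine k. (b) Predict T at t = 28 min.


Newton's law: T(t) = T_a + (T₀ - T_a)e^(-kt).
(a) Use T(8) = 56: (56 - 18)/(90 - 18) = e^(-k·8), so k = -ln(0.528)/8 ≈ 0.0799.
(b) Apply k to t = 28: T(28) = 18 + (72)e^(-2.237) ≈ 25.7°C.


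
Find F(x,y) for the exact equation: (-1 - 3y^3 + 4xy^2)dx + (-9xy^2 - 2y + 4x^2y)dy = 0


Check exactness: ∂M/∂y = -9y^2 + 8xy and ∂N/∂x = -9y^2 + 8xy; equal, so the equation is exact.
Integrate M with respect to x (treating y as constant): ∫M dx = -x - 3xy^3 + 2x^2y^2 + h(y).
Differentiate w.r.t. y and set equal to N: the x-dependent terms already match, leaving h'(y) = -2y. Integrate: h(y) = -y^2.
So F(x,y) = -x - 3xy^3 - y^2 + 2x^2y^2.
General solution: -x - 3xy^3 - y^2 + 2x^2y^2 = C.


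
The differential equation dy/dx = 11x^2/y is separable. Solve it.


Separate variables: y dy = 11x^2 dx.
Integrate both sides: y²/2 = (11/3)x^3 + C₀.
Multiply by 2: y² = (22/3)x^3 + C.


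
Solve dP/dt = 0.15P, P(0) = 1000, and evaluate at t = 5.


The ODE dP/dt = 0.15P has solution P(t) = P(0)e^(0.15t).
Substitute P(0) = 1000 and t = 5: P(5) = 1000 e^(0.75) ≈ 2117.


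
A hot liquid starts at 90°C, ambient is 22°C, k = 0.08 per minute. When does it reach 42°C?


From T(t) = T_a + (T₀ - T_a)e^(-kt), set T(t) = 42:
(42 - 22) / (90 - 22) = e^(-0.08t), so t = -ln(0.294)/0.08 ≈ 15.3 minutes.


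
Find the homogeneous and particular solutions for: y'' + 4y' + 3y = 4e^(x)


Characteristic roots of r² + 4r + 3 = 0 are -1, -3.
y_h = C₁e^(-x) + C₂e^(-3x).
Forcing exponent 1 is not a characteristic root; try y_p = Ae^(x).
Substitute: A·(1 + (4)·1 + (3)) = A·8 = 4, so A = 1/2.
General solution: y = C₁e^(-x) + C₂e^(-3x) + (1/2)e^(x).


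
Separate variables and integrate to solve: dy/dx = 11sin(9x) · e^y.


Separate: e^(-y) dy = 11sin(9x) dx.
Integrate: -e^(-y) = -(11/9)cos(9x) + C₀.
Rearrange: e^(-y) = (11/9)cos(9x) + C.


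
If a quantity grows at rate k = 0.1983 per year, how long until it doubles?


Exponential growth: P(t) = P₀ e^(0.1983t). Set P(t)/P₀ = 2: e^(0.1983t) = 2.
Solve: t = ln(2)/0.1983 ≈ 3.50 years.


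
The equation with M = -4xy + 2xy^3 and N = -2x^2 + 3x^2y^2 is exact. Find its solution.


Check exactness: ∂M/∂y = -4x + 6xy^2 and ∂N/∂x = -4x + 6xy^2; equal, so the equation is exact.
Integrate M with respect to x (treating y as constant): ∫M dx = -2x^2y + x^2y^3 + h(y).
Differentiate w.r.t. y and set equal to N: all terms match, so h'(y) = 0 and h is a constant absorbed into C.
General solution: -2x^2y + x^2y^3 = C.


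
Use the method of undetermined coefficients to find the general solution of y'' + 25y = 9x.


Homogeneous: r² + 25 = 0 ⇒ r = ±5i, y_h = C₁cos(5x) + C₂sin(5x).
Polynomial forcing; try y_p = Ax + B. Then y_p'' + 25 y_p = 25(Ax + B) = 9x, so B = 0 and A = 9/25.
General solution: y = C₁cos(5x) + C₂sin(5x) + (9/25)x.


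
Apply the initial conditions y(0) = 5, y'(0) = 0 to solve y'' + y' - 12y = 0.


Characteristic roots of r² + r - 12 = 0 are -4, 3.
General solution y = c₁ e^(-4x) + c₂ e^(3x).
Apply y(0) = 5: c₁ + c₂ = 5. Apply y'(0) = 0: -4 c₁ + 3 c₂ = 0.
Solve: c₁ = 15/7, c₂ = 20/7.
Particular solution: y = (15/7)e^(-4x) + (20/7)e^(3x).


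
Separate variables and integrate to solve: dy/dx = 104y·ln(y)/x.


Separate: dy/[y ln(y)] = 104 dx/x.
Substitute u = ln(y): du/u = 104 dx/x.
Integrate: ln|ln(y)| = 104ln|x| + C₀, hence ln(y) = C·x^104.


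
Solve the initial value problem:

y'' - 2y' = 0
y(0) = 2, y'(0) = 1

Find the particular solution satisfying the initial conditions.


Characteristic roots of r² - 2r = 0 are 0, 2.
General solution y = c₁ + c₂ e^(2x).
Apply y(0) = 2: c₁ + c₂ = 2. Apply y'(0) = 1: 0 c₁ + 2 c₂ = 1.
Solve: c₁ = 3/2, c₂ = 1/2.
Particular solution: y = 3/2 + (1/2)e^(2x).
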